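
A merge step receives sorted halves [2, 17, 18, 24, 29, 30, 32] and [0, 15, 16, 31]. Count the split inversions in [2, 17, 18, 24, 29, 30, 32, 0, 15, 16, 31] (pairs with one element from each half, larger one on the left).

20

Take each right-half value and tally the left-half values above it:
r = 0: 2, 17, 18, 24, 29, 30, 32 → 7
r = 15: 17, 18, 24, 29, 30, 32 → 6
r = 16: 17, 18, 24, 29, 30, 32 → 6
r = 31: 32 → 1
Cross-inversions: 7 + 6 + 6 + 1 = 20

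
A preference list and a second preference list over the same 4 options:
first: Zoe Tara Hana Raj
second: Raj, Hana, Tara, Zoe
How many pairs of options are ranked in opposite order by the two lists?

Assign each item its position (1..4) in the first ordering, then rewrite the second ordering as that position sequence:
positions: Zoe→1, Tara→2, Hana→3, Raj→4
second ordering as positions: [4, 3, 2, 1]
Discordant pairs = inversions in this position sequence.
4: 3, 2, 1 → 3
3: 2, 1 → 2
2: 1 → 1
1: 0
Total: 3 + 2 + 1 + 0 = 6

6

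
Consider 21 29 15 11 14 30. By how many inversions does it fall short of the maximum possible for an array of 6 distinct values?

Maximum inversions for 6 distinct elements is C(6, 2) = 6·5/2 = 15.
Current inversions — for each element, count later smaller elements:
21: 3
29: 3
15: 2
11: 0
14: 0
30: 0
Current total: 3 + 3 + 2 + 0 + 0 + 0 = 8
Shortfall: 15 − 8 = 7

7 inversions short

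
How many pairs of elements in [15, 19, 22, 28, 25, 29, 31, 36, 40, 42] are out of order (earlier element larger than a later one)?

1

Sweep left to right; for each value list the smaller values that follow it:
15: 0
19: 0
22: 0
28: 1
25: 0
29: 0
31: 0
36: 0
40: 0
42: 0
Sum: 0 + 0 + 0 + 1 + 0 + 0 + 0 + 0 + 0 + 0 = 1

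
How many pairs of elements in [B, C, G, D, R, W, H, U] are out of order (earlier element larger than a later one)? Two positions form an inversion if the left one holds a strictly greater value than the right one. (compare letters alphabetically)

Element-by-element contributions:
B → none → 0
C → none → 0
G → D → 1
D → none → 0
R → H → 1
W → H, U → 2
H → none → 0
U → none → 0
Sum: 0 + 0 + 1 + 0 + 1 + 2 + 0 + 0 = 4

4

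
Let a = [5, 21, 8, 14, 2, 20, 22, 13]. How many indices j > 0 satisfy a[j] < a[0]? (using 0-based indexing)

1

The element at index 0 is 5.
Elements after it: 21, 8, 14, 2, 20, 22, 13
Those smaller than 5: 2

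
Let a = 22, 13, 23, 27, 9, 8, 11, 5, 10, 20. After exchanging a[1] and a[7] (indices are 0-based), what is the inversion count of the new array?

Positions 1 and 7 hold 13 and 5; after swapping, the array is [22, 5, 23, 27, 9, 8, 11, 13, 10, 20].
Sweep left to right; for each value list the smaller values that follow it:
22 → 5, 9, 8, 11, 13, 10, 20 → 7
5 → none → 0
23 → 9, 8, 11, 13, 10, 20 → 6
27 → 9, 8, 11, 13, 10, 20 → 6
9 → 8 → 1
8 → none → 0
11 → 10 → 1
13 → 10 → 1
10 → none → 0
20 → none → 0
Sum: 7 + 0 + 6 + 6 + 1 + 0 + 1 + 1 + 0 + 0 = 22

22 inversions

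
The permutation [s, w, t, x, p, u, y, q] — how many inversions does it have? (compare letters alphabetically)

13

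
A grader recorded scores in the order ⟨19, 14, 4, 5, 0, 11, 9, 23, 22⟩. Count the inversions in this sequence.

15

Element-by-element contributions:
19 → 14, 4, 5, 0, 11, 9 → 6
14 → 4, 5, 0, 11, 9 → 5
4 → 0 → 1
5 → 0 → 1
0 → none → 0
11 → 9 → 1
9 → none → 0
23 → 22 → 1
22 → none → 0
Sum: 6 + 5 + 1 + 1 + 0 + 1 + 0 + 1 + 0 = 15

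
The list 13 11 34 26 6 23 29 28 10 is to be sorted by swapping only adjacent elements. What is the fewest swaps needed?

Each adjacent swap fixes exactly one inversion, so the minimum swap count equals the number of inversions.
Count inversions — for each element, later elements that are smaller:
13: 11, 6, 10 → 3
11: 6, 10 → 2
34: 26, 6, 23, 29, 28, 10 → 6
26: 6, 23, 10 → 3
6: none → 0
23: 10 → 1
29: 28, 10 → 2
28: 10 → 1
10: none → 0
Total inversions: 3 + 2 + 6 + 3 + 0 + 1 + 2 + 1 + 0 = 18

18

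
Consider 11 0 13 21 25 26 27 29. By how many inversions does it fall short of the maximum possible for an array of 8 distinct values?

27

Maximum inversions for 8 distinct elements is C(8, 2) = 8·7/2 = 28.
Current inversions — for each element, count later smaller elements:
11: 1
0: 0
13: 0
21: 0
25: 0
26: 0
27: 0
29: 0
Current total: 1 + 0 + 0 + 0 + 0 + 0 + 0 + 0 = 1
Shortfall: 28 − 1 = 27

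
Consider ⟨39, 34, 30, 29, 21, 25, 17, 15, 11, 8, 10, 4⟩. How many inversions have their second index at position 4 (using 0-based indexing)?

The element at index 4 is 21.
Elements before it: 39, 34, 30, 29
Those larger than 21: 39, 34, 30, 29

4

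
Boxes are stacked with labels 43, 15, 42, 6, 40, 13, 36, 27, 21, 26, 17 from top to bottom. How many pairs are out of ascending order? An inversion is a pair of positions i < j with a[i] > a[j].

For each element, count later entries that are smaller:
43 → 15, 42, 6, 40, 13, 36, 27, 21, 26, 17 → 10
15 → 6, 13 → 2
42 → 6, 40, 13, 36, 27, 21, 26, 17 → 8
6 → none → 0
40 → 13, 36, 27, 21, 26, 17 → 6
13 → none → 0
36 → 27, 21, 26, 17 → 4
27 → 21, 26, 17 → 3
21 → 17 → 1
26 → 17 → 1
17 → none → 0
Sum: 10 + 2 + 8 + 0 + 6 + 0 + 4 + 3 + 1 + 1 + 0 = 35

35 out-of-order pairs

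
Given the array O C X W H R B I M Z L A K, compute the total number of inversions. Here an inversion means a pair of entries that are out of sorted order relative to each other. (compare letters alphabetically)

45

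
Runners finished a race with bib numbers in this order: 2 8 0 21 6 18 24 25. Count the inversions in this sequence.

Count, for each position, how many later elements it exceeds:
2 → 0 → 1
8 → 0, 6 → 2
0 → none → 0
21 → 6, 18 → 2
6 → none → 0
18 → none → 0
24 → none → 0
25 → none → 0
Sum: 1 + 2 + 0 + 2 + 0 + 0 + 0 + 0 = 5

5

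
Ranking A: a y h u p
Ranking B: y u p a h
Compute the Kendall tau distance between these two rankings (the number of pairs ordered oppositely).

Assign each item its position (1..5) in the first ordering, then rewrite the second ordering as that position sequence:
positions: a→1, y→2, h→3, u→4, p→5
second ordering as positions: [2, 4, 5, 1, 3]
Discordant pairs = inversions in this position sequence.
2: 1 → 1
4: 1, 3 → 2
5: 1, 3 → 2
1: 0
3: 0
Total: 1 + 2 + 2 + 0 + 0 = 5

Discordant pairs: 5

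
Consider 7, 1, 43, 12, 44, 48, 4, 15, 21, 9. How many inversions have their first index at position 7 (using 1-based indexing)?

The element at index 7 is 4.
Elements after it: 15, 21, 9
None of them are smaller than 4.

0 such elements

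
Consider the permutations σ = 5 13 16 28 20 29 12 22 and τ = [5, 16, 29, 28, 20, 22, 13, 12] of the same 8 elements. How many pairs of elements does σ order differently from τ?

Assign each item its position (1..8) in the first ordering, then rewrite the second ordering as that position sequence:
positions: 5→1, 13→2, 16→3, 28→4, 20→5, 29→6, 12→7, 22→8
second ordering as positions: [1, 3, 6, 4, 5, 8, 2, 7]
Discordant pairs = inversions in this position sequence.
1: 0
3: 2 → 1
6: 4, 5, 2 → 3
4: 2 → 1
5: 2 → 1
8: 2, 7 → 2
2: 0
7: 0
Total: 0 + 1 + 3 + 1 + 1 + 2 + 0 + 0 = 8

8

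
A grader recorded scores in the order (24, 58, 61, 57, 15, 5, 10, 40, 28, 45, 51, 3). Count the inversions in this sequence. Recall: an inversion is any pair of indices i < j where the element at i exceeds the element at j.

40

For each element, count later entries that are smaller:
24: 4
58: 9
61: 9
57: 8
15: 3
5: 1
10: 1
40: 2
28: 1
45: 1
51: 1
3: 0
Sum: 4 + 9 + 9 + 8 + 3 + 1 + 1 + 2 + 1 + 1 + 1 + 0 = 40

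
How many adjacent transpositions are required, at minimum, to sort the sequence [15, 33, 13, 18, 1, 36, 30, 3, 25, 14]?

Each adjacent swap fixes exactly one inversion, so the minimum swap count equals the number of inversions.
Count inversions — for each element, later elements that are smaller:
15: 13, 1, 3, 14 → 4
33: 13, 18, 1, 30, 3, 25, 14 → 7
13: 1, 3 → 2
18: 1, 3, 14 → 3
1: none → 0
36: 30, 3, 25, 14 → 4
30: 3, 25, 14 → 3
3: none → 0
25: 14 → 1
14: none → 0
Total inversions: 4 + 7 + 2 + 3 + 0 + 4 + 3 + 0 + 1 + 0 = 24

Swaps: 24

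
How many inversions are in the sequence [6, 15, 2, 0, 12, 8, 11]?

There are 10 out-of-order pairs.

Count, for each position, how many later elements it exceeds:
6: 2
15: 5
2: 1
0: 0
12: 2
8: 0
11: 0
Sum: 2 + 5 + 1 + 0 + 2 + 0 + 0 = 10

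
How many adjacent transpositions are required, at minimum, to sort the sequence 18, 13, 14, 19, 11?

The minimum number of adjacent swaps to sort an array equals its inversion count, since every such swap removes exactly one inversion.
Count inversions — for each element, later elements that are smaller:
18: 13, 14, 11 → 3
13: 11 → 1
14: 11 → 1
19: 11 → 1
11: none → 0
Total inversions: 3 + 1 + 1 + 1 + 0 = 6

6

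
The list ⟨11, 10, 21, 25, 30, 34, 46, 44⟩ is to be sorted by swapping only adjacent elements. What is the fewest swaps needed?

Minimum adjacent swaps = number of inversions (each swap of adjacent out-of-order elements removes one inversion and no swap can remove more).
Count inversions — for each element, later elements that are smaller:
11: 10 → 1
10: none → 0
21: none → 0
25: none → 0
30: none → 0
34: none → 0
46: 44 → 1
44: none → 0
Total inversions: 1 + 0 + 0 + 0 + 0 + 0 + 1 + 0 = 2

2 swaps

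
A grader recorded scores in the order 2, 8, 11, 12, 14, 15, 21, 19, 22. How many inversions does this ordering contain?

Sweep left to right; for each value list the smaller values that follow it:
2 → none → 0
8 → none → 0
11 → none → 0
12 → none → 0
14 → none → 0
15 → none → 0
21 → 19 → 1
19 → none → 0
22 → none → 0
Sum: 0 + 0 + 0 + 0 + 0 + 0 + 1 + 0 + 0 = 1

There is 1 inversion.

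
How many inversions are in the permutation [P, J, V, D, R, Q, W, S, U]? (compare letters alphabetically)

11

Count, for each position, how many later elements it exceeds:
P → J, D → 2
J → D → 1
V → D, R, Q, S, U → 5
D → none → 0
R → Q → 1
Q → none → 0
W → S, U → 2
S → none → 0
U → none → 0
Sum: 2 + 1 + 5 + 0 + 1 + 0 + 2 + 0 + 0 = 11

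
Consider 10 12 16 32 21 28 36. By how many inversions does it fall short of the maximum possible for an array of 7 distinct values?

Maximum inversions for 7 distinct elements is C(7, 2) = 7·6/2 = 21.
Current inversions — for each element, count later smaller elements:
10: 0
12: 0
16: 0
32: 2
21: 0
28: 0
36: 0
Current total: 0 + 0 + 0 + 2 + 0 + 0 + 0 = 2
Shortfall: 21 − 2 = 19

19 inversions short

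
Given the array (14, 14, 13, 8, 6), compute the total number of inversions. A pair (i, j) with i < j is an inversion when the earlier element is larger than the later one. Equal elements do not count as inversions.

Count, for each position, how many later elements it exceeds:
14 → 13, 8, 6 → 3
14 → 13, 8, 6 → 3
13 → 8, 6 → 2
8 → 6 → 1
6 → none → 0
Sum: 3 + 3 + 2 + 1 + 0 = 9

9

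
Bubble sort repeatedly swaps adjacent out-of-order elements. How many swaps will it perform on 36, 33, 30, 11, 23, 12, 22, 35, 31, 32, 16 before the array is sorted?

32 adjacent swaps

Each adjacent swap fixes exactly one inversion, so the minimum swap count equals the number of inversions.
Count inversions — for each element, later elements that are smaller:
36: 33, 30, 11, 23, 12, 22, 35, 31, 32, 16 → 10
33: 30, 11, 23, 12, 22, 31, 32, 16 → 8
30: 11, 23, 12, 22, 16 → 5
11: none → 0
23: 12, 22, 16 → 3
12: none → 0
22: 16 → 1
35: 31, 32, 16 → 3
31: 16 → 1
32: 16 → 1
16: none → 0
Total inversions: 10 + 8 + 5 + 0 + 3 + 0 + 1 + 3 + 1 + 1 + 0 = 32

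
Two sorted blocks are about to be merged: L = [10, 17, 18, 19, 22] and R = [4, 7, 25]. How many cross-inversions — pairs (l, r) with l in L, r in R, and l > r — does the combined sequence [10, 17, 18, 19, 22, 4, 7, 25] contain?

Count, for every r in R, how many entries of L exceed r:
r = 4: 10, 17, 18, 19, 22 → 5
r = 7: 10, 17, 18, 19, 22 → 5
r = 25: none → 0
Cross-inversions: 5 + 5 + 0 = 10

10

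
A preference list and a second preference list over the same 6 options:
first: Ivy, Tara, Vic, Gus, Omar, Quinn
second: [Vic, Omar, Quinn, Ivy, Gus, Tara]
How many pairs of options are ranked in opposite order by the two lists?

Assign each item its position (1..6) in the first ordering, then rewrite the second ordering as that position sequence:
positions: Ivy→1, Tara→2, Vic→3, Gus→4, Omar→5, Quinn→6
second ordering as positions: [3, 5, 6, 1, 4, 2]
Discordant pairs = inversions in this position sequence.
3: 1, 2 → 2
5: 1, 4, 2 → 3
6: 1, 4, 2 → 3
1: 0
4: 2 → 1
2: 0
Total: 2 + 3 + 3 + 0 + 1 + 0 = 9

9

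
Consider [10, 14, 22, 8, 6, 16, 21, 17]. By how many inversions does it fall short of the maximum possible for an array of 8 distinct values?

17

Maximum inversions for 8 distinct elements is C(8, 2) = 8·7/2 = 28.
Current inversions — for each element, count later smaller elements:
10: 2
14: 2
22: 5
8: 1
6: 0
16: 0
21: 1
17: 0
Current total: 2 + 2 + 5 + 1 + 0 + 0 + 1 + 0 = 11
Shortfall: 28 − 11 = 17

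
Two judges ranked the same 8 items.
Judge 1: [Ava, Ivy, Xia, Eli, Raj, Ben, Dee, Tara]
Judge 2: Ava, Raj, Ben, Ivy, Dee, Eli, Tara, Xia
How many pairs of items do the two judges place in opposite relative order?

There are 10 discordant pairs.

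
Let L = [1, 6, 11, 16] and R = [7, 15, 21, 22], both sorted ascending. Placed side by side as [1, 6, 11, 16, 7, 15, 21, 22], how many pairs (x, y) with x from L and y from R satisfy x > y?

3

Take each right-half value and tally the left-half values above it:
r = 7: 11, 16 → 2
r = 15: 16 → 1
r = 21: none → 0
r = 22: none → 0
Cross-inversions: 2 + 1 + 0 + 0 = 3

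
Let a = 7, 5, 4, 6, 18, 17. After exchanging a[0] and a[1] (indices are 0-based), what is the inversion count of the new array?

There are 4 inversions.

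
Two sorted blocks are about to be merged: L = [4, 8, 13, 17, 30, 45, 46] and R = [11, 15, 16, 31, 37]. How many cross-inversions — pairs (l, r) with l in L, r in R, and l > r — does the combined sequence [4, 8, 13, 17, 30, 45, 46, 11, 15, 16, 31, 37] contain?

Take each right-half value and tally the left-half values above it:
r = 11: 13, 17, 30, 45, 46 → 5
r = 15: 17, 30, 45, 46 → 4
r = 16: 17, 30, 45, 46 → 4
r = 31: 45, 46 → 2
r = 37: 45, 46 → 2
Cross-inversions: 5 + 4 + 4 + 2 + 2 = 17

17 split inversions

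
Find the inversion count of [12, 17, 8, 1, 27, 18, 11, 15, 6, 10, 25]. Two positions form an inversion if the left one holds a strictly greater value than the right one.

Inversions: 27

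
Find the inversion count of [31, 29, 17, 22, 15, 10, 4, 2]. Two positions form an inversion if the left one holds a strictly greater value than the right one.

27 inversions

For each element, count later entries that are smaller:
31: 7
29: 6
17: 4
22: 4
15: 3
10: 2
4: 1
2: 0
Sum: 7 + 6 + 4 + 4 + 3 + 2 + 1 + 0 = 27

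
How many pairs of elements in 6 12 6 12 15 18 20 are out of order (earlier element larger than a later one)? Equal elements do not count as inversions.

1 inversion

For each element, count later entries that are smaller:
6: 0
12: 1
6: 0
12: 0
15: 0
18: 0
20: 0
Sum: 0 + 1 + 0 + 0 + 0 + 0 + 0 = 1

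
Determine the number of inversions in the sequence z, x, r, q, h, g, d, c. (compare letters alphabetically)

28 out-of-order pairs

For each element, count later entries that are smaller:
z: 7
x: 6
r: 5
q: 4
h: 3
g: 2
d: 1
c: 0
Sum: 7 + 6 + 5 + 4 + 3 + 2 + 1 + 0 = 28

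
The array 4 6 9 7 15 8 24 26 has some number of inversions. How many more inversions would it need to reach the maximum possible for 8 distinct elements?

25

Maximum inversions for 8 distinct elements is C(8, 2) = 8·7/2 = 28.
Current inversions — for each element, count later smaller elements:
4: 0
6: 0
9: 2
7: 0
15: 1
8: 0
24: 0
26: 0
Current total: 0 + 0 + 2 + 0 + 1 + 0 + 0 + 0 = 3
Shortfall: 28 − 3 = 25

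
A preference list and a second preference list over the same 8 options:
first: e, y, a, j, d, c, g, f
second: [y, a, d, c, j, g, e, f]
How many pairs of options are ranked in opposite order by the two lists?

Pairs: 8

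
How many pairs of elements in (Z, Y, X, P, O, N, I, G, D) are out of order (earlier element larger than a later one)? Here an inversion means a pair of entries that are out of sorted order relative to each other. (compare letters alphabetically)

Count, for each position, how many later elements it exceeds:
Z: 8
Y: 7
X: 6
P: 5
O: 4
N: 3
I: 2
G: 1
D: 0
Sum: 8 + 7 + 6 + 5 + 4 + 3 + 2 + 1 + 0 = 36

Out-of-order pairs: 36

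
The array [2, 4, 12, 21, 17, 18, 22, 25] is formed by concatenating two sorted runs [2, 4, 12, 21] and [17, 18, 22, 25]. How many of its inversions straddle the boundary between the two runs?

Count, for every r in R, how many entries of L exceed r:
r = 17: 21 → 1
r = 18: 21 → 1
r = 22: none → 0
r = 25: none → 0
Cross-inversions: 1 + 1 + 0 + 0 = 2

2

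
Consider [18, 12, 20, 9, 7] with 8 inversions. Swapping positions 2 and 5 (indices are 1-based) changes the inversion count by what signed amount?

Positions 2 and 5 hold 12 and 7; after swapping, the array is [18, 7, 20, 9, 12].
Count, for each position, how many later elements it exceeds:
18 → 7, 9, 12 → 3
7 → none → 0
20 → 9, 12 → 2
9 → none → 0
12 → none → 0
Sum: 3 + 0 + 2 + 0 + 0 = 5
Change: 5 − 8 = -3

-3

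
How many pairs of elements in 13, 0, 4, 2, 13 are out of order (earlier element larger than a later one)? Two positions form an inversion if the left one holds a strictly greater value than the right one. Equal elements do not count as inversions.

Listing every pair i<j with a[i]>a[j] (using 0-based positions):
(0,1): 13 > 0
(0,2): 13 > 4
(0,3): 13 > 2
(2,3): 4 > 2
That's 4 pairs.

4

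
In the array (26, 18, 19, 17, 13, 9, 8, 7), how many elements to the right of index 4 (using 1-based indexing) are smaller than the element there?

4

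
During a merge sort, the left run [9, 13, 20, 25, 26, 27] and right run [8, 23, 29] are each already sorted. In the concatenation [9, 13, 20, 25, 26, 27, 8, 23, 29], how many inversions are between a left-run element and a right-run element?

Count, for every r in R, how many entries of L exceed r:
r = 8: 9, 13, 20, 25, 26, 27 → 6
r = 23: 25, 26, 27 → 3
r = 29: none → 0
Cross-inversions: 6 + 3 + 0 = 9

9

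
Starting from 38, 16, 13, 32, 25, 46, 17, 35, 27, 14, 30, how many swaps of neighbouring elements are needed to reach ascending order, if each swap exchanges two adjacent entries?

The minimum number of adjacent swaps to sort an array equals its inversion count, since every such swap removes exactly one inversion.
Count inversions — for each element, later elements that are smaller:
38: 16, 13, 32, 25, 17, 35, 27, 14, 30 → 9
16: 13, 14 → 2
13: none → 0
32: 25, 17, 27, 14, 30 → 5
25: 17, 14 → 2
46: 17, 35, 27, 14, 30 → 5
17: 14 → 1
35: 27, 14, 30 → 3
27: 14 → 1
14: none → 0
30: none → 0
Total inversions: 9 + 2 + 0 + 5 + 2 + 5 + 1 + 3 + 1 + 0 + 0 = 28

28 swaps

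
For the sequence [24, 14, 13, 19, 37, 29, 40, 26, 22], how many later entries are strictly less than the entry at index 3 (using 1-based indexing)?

The element at index 3 is 13.
Elements after it: 19, 37, 29, 40, 26, 22
None of them are smaller than 13.

0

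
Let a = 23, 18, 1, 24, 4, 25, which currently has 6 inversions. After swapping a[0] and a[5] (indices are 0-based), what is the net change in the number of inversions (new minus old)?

+3

Positions 0 and 5 hold 23 and 25; after swapping, the array is [25, 18, 1, 24, 4, 23].
Count, for each position, how many later elements it exceeds:
25 → 18, 1, 24, 4, 23 → 5
18 → 1, 4 → 2
1 → none → 0
24 → 4, 23 → 2
4 → none → 0
23 → none → 0
Sum: 5 + 2 + 0 + 2 + 0 + 0 = 9
Change: 9 − 6 = +3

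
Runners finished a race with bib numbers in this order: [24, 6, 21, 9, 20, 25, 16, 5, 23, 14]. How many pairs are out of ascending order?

Element-by-element contributions:
24 → 6, 21, 9, 20, 16, 5, 23, 14 → 8
6 → 5 → 1
21 → 9, 20, 16, 5, 14 → 5
9 → 5 → 1
20 → 16, 5, 14 → 3
25 → 16, 5, 23, 14 → 4
16 → 5, 14 → 2
5 → none → 0
23 → 14 → 1
14 → none → 0
Sum: 8 + 1 + 5 + 1 + 3 + 4 + 2 + 0 + 1 + 0 = 25

25 out-of-order pairs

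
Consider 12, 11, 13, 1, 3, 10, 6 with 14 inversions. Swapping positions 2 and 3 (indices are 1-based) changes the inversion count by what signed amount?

+1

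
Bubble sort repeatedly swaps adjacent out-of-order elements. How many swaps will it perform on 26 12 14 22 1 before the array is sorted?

7 adjacent swaps

The minimum number of adjacent swaps to sort an array equals its inversion count, since every such swap removes exactly one inversion.
Count inversions — for each element, later elements that are smaller:
26: 12, 14, 22, 1 → 4
12: 1 → 1
14: 1 → 1
22: 1 → 1
1: none → 0
Total inversions: 4 + 1 + 1 + 1 + 0 = 7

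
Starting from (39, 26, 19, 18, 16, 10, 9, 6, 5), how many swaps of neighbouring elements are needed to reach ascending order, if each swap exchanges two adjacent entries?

Each adjacent swap fixes exactly one inversion, so the minimum swap count equals the number of inversions.
Count inversions — for each element, later elements that are smaller:
39: 26, 19, 18, 16, 10, 9, 6, 5 → 8
26: 19, 18, 16, 10, 9, 6, 5 → 7
19: 18, 16, 10, 9, 6, 5 → 6
18: 16, 10, 9, 6, 5 → 5
16: 10, 9, 6, 5 → 4
10: 9, 6, 5 → 3
9: 6, 5 → 2
6: 5 → 1
5: none → 0
Total inversions: 8 + 7 + 6 + 5 + 4 + 3 + 2 + 1 + 0 = 36

36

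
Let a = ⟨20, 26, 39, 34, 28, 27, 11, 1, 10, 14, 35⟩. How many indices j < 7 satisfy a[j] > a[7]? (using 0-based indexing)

7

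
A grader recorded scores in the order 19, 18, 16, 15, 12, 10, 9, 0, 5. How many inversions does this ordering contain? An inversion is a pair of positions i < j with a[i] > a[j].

35 out-of-order pairs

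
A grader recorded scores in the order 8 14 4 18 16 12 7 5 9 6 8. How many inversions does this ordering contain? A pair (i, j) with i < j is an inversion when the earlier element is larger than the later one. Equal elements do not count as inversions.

33 inversions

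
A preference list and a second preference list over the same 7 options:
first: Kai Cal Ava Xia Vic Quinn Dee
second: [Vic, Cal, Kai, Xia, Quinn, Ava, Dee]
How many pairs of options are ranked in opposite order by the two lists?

7

Assign each item its position (1..7) in the first ordering, then rewrite the second ordering as that position sequence:
positions: Kai→1, Cal→2, Ava→3, Xia→4, Vic→5, Quinn→6, Dee→7
second ordering as positions: [5, 2, 1, 4, 6, 3, 7]
Discordant pairs = inversions in this position sequence.
5: 2, 1, 4, 3 → 4
2: 1 → 1
1: 0
4: 3 → 1
6: 3 → 1
3: 0
7: 0
Total: 4 + 1 + 0 + 1 + 1 + 0 + 0 = 7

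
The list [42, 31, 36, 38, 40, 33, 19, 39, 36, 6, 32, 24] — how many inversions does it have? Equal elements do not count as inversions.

Element-by-element contributions:
42 → 31, 36, 38, 40, 33, 19, 39, 36, 6, 32, 24 → 11
31 → 19, 6, 24 → 3
36 → 33, 19, 6, 32, 24 → 5
38 → 33, 19, 36, 6, 32, 24 → 6
40 → 33, 19, 39, 36, 6, 32, 24 → 7
33 → 19, 6, 32, 24 → 4
19 → 6 → 1
39 → 36, 6, 32, 24 → 4
36 → 6, 32, 24 → 3
6 → none → 0
32 → 24 → 1
24 → none → 0
Sum: 11 + 3 + 5 + 6 + 7 + 4 + 1 + 4 + 3 + 0 + 1 + 0 = 45

There are 45 out-of-order pairs.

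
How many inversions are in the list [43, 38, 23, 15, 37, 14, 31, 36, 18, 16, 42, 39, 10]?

47 inversions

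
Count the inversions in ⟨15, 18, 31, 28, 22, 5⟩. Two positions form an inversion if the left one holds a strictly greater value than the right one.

8 inversions

Sweep left to right; for each value list the smaller values that follow it:
15 → 5 → 1
18 → 5 → 1
31 → 28, 22, 5 → 3
28 → 22, 5 → 2
22 → 5 → 1
5 → none → 0
Sum: 1 + 1 + 3 + 2 + 1 + 0 = 8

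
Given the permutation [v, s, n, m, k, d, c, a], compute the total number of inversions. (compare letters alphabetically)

28

Sweep left to right; for each value list the smaller values that follow it:
v: 7
s: 6
n: 5
m: 4
k: 3
d: 2
c: 1
a: 0
Sum: 7 + 6 + 5 + 4 + 3 + 2 + 1 + 0 = 28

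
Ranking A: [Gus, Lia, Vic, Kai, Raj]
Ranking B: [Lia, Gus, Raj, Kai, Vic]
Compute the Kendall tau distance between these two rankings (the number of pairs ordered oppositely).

Assign each item its position (1..5) in the first ordering, then rewrite the second ordering as that position sequence:
positions: Gus→1, Lia→2, Vic→3, Kai→4, Raj→5
second ordering as positions: [2, 1, 5, 4, 3]
Discordant pairs = inversions in this position sequence.
2: 1 → 1
1: 0
5: 4, 3 → 2
4: 3 → 1
3: 0
Total: 1 + 0 + 2 + 1 + 0 = 4

There are 4 discordant pairs.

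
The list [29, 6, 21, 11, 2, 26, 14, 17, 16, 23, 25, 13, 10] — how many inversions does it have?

41

Count, for each position, how many later elements it exceeds:
29: 12
6: 1
21: 7
11: 2
2: 0
26: 7
14: 2
17: 3
16: 2
23: 2
25: 2
13: 1
10: 0
Sum: 12 + 1 + 7 + 2 + 0 + 7 + 2 + 3 + 2 + 2 + 2 + 1 + 0 = 41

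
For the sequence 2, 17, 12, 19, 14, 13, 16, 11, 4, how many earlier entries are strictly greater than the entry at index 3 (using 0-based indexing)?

The element at index 3 is 19.
Elements before it: 2, 17, 12
None of them are larger than 19.

0 such elements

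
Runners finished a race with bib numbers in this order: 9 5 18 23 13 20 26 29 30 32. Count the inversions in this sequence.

4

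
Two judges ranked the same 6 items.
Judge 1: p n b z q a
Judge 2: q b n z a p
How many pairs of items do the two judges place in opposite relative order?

9

Assign each item its position (1..6) in the first ordering, then rewrite the second ordering as that position sequence:
positions: p→1, n→2, b→3, z→4, q→5, a→6
second ordering as positions: [5, 3, 2, 4, 6, 1]
Discordant pairs = inversions in this position sequence.
5: 3, 2, 4, 1 → 4
3: 2, 1 → 2
2: 1 → 1
4: 1 → 1
6: 1 → 1
1: 0
Total: 4 + 2 + 1 + 1 + 1 + 0 = 9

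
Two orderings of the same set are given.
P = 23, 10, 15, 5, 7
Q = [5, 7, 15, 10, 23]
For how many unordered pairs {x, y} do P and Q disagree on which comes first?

Assign each item its position (1..5) in the first ordering, then rewrite the second ordering as that position sequence:
positions: 23→1, 10→2, 15→3, 5→4, 7→5
second ordering as positions: [4, 5, 3, 2, 1]
Discordant pairs = inversions in this position sequence.
4: 3, 2, 1 → 3
5: 3, 2, 1 → 3
3: 2, 1 → 2
2: 1 → 1
1: 0
Total: 3 + 3 + 2 + 1 + 0 = 9

9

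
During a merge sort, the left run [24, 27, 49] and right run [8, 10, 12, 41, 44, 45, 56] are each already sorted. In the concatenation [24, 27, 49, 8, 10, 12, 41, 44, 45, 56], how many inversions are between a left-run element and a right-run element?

12

Count, for every r in R, how many entries of L exceed r:
r = 8: 24, 27, 49 → 3
r = 10: 24, 27, 49 → 3
r = 12: 24, 27, 49 → 3
r = 41: 49 → 1
r = 44: 49 → 1
r = 45: 49 → 1
r = 56: none → 0
Cross-inversions: 3 + 3 + 3 + 1 + 1 + 1 + 0 = 12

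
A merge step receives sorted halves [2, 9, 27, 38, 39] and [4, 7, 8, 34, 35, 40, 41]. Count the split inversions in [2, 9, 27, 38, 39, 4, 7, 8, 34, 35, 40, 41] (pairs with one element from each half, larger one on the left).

Take each right-half value and tally the left-half values above it:
r = 4: 9, 27, 38, 39 → 4
r = 7: 9, 27, 38, 39 → 4
r = 8: 9, 27, 38, 39 → 4
r = 34: 38, 39 → 2
r = 35: 38, 39 → 2
r = 40: none → 0
r = 41: none → 0
Cross-inversions: 4 + 4 + 4 + 2 + 2 + 0 + 0 = 16

16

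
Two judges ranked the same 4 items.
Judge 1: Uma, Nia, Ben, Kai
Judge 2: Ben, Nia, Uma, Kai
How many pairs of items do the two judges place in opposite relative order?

Assign each item its position (1..4) in the first ordering, then rewrite the second ordering as that position sequence:
positions: Uma→1, Nia→2, Ben→3, Kai→4
second ordering as positions: [3, 2, 1, 4]
Discordant pairs = inversions in this position sequence.
3: 2, 1 → 2
2: 1 → 1
1: 0
4: 0
Total: 2 + 1 + 0 + 0 = 3

3 discordant pairs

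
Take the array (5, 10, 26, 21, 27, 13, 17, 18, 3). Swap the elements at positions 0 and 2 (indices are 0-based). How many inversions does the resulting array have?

Positions 0 and 2 hold 5 and 26; after swapping, the array is [26, 10, 5, 21, 27, 13, 17, 18, 3].
Count, for each position, how many later elements it exceeds:
26 → 10, 5, 21, 13, 17, 18, 3 → 7
10 → 5, 3 → 2
5 → 3 → 1
21 → 13, 17, 18, 3 → 4
27 → 13, 17, 18, 3 → 4
13 → 3 → 1
17 → 3 → 1
18 → 3 → 1
3 → none → 0
Sum: 7 + 2 + 1 + 4 + 4 + 1 + 1 + 1 + 0 = 21

21 inversions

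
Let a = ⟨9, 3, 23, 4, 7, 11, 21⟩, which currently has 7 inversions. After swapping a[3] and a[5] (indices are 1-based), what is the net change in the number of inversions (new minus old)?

Positions 3 and 5 hold 23 and 7; after swapping, the array is [9, 3, 7, 4, 23, 11, 21].
Count, for each position, how many later elements it exceeds:
9: 3
3: 0
7: 1
4: 0
23: 2
11: 0
21: 0
Sum: 3 + 0 + 1 + 0 + 2 + 0 + 0 = 6
Change: 6 − 7 = -1

-1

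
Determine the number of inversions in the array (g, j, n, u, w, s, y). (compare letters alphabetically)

2

Out-of-order index pairs (0-indexed):
(3,5): u > s
(4,5): w > s
That's 2 pairs.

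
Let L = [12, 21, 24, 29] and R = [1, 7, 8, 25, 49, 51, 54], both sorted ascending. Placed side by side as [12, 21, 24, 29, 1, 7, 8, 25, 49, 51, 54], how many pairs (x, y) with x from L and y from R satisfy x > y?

For each element r of the right run, count left-run elements greater than r:
r = 1: 12, 21, 24, 29 → 4
r = 7: 12, 21, 24, 29 → 4
r = 8: 12, 21, 24, 29 → 4
r = 25: 29 → 1
r = 49: none → 0
r = 51: none → 0
r = 54: none → 0
Cross-inversions: 4 + 4 + 4 + 1 + 0 + 0 + 0 = 13

13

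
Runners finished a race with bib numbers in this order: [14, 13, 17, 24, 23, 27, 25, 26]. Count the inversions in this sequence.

Element-by-element contributions:
14 → 13 → 1
13 → none → 0
17 → none → 0
24 → 23 → 1
23 → none → 0
27 → 25, 26 → 2
25 → none → 0
26 → none → 0
Sum: 1 + 0 + 0 + 1 + 0 + 2 + 0 + 0 = 4

4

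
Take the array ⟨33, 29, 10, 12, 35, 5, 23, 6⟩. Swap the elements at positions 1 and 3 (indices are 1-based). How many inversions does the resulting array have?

16

Positions 1 and 3 hold 33 and 10; after swapping, the array is [10, 29, 33, 12, 35, 5, 23, 6].
For each element, count later entries that are smaller:
10 → 5, 6 → 2
29 → 12, 5, 23, 6 → 4
33 → 12, 5, 23, 6 → 4
12 → 5, 6 → 2
35 → 5, 23, 6 → 3
5 → none → 0
23 → 6 → 1
6 → none → 0
Sum: 2 + 4 + 4 + 2 + 3 + 0 + 1 + 0 = 16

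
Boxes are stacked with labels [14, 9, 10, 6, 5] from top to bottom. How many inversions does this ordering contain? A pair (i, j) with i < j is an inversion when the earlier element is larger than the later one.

Inversion pairs (indices are 0-based):
(0,1): 14 > 9
(0,2): 14 > 10
(0,3): 14 > 6
(0,4): 14 > 5
(1,3): 9 > 6
(1,4): 9 > 5
(2,3): 10 > 6
(2,4): 10 > 5
(3,4): 6 > 5
That's 9 pairs.

9 inversions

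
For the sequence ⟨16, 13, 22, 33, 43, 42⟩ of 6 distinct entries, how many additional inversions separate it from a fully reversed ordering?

13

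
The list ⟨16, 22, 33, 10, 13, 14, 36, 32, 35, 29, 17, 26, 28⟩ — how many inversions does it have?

Element-by-element contributions:
16 → 10, 13, 14 → 3
22 → 10, 13, 14, 17 → 4
33 → 10, 13, 14, 32, 29, 17, 26, 28 → 8
10 → none → 0
13 → none → 0
14 → none → 0
36 → 32, 35, 29, 17, 26, 28 → 6
32 → 29, 17, 26, 28 → 4
35 → 29, 17, 26, 28 → 4
29 → 17, 26, 28 → 3
17 → none → 0
26 → none → 0
28 → none → 0
Sum: 3 + 4 + 8 + 0 + 0 + 0 + 6 + 4 + 4 + 3 + 0 + 0 + 0 = 32

32 out-of-order pairs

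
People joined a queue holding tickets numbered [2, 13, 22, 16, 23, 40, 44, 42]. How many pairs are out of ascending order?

2 inversions

Sweep left to right; for each value list the smaller values that follow it:
2: 0
13: 0
22: 1
16: 0
23: 0
40: 0
44: 1
42: 0
Sum: 0 + 0 + 1 + 0 + 0 + 0 + 1 + 0 = 2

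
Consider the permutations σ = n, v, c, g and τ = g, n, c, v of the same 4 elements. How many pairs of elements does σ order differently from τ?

Assign each item its position (1..4) in the first ordering, then rewrite the second ordering as that position sequence:
positions: n→1, v→2, c→3, g→4
second ordering as positions: [4, 1, 3, 2]
Discordant pairs = inversions in this position sequence.
4: 1, 3, 2 → 3
1: 0
3: 2 → 1
2: 0
Total: 3 + 0 + 1 + 0 = 4

Discordant pairs: 4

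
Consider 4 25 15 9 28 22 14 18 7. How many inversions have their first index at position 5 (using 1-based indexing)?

4 such elements

The element at index 5 is 28.
Elements after it: 22, 14, 18, 7
Those smaller than 28: 22, 14, 18, 7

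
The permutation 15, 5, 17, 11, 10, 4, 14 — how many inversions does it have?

13

For each element, count later entries that are smaller:
15 → 5, 11, 10, 4, 14 → 5
5 → 4 → 1
17 → 11, 10, 4, 14 → 4
11 → 10, 4 → 2
10 → 4 → 1
4 → none → 0
14 → none → 0
Sum: 5 + 1 + 4 + 2 + 1 + 0 + 0 = 13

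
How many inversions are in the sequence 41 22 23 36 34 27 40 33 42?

There are 13 inversions.

For each element, count later entries that are smaller:
41 → 22, 23, 36, 34, 27, 40, 33 → 7
22 → none → 0
23 → none → 0
36 → 34, 27, 33 → 3
34 → 27, 33 → 2
27 → none → 0
40 → 33 → 1
33 → none → 0
42 → none → 0
Sum: 7 + 0 + 0 + 3 + 2 + 0 + 1 + 0 + 0 = 13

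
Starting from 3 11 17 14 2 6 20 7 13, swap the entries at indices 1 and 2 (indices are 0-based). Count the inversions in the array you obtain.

Positions 1 and 2 hold 11 and 17; after swapping, the array is [3, 17, 11, 14, 2, 6, 20, 7, 13].
For each element, count later entries that are smaller:
3: 1
17: 6
11: 3
14: 4
2: 0
6: 0
20: 2
7: 0
13: 0
Sum: 1 + 6 + 3 + 4 + 0 + 0 + 2 + 0 + 0 = 16

16 inversions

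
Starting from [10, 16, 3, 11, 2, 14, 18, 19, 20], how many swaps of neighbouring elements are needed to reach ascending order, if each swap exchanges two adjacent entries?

Each adjacent swap fixes exactly one inversion, so the minimum swap count equals the number of inversions.
Count inversions — for each element, later elements that are smaller:
10: 3, 2 → 2
16: 3, 11, 2, 14 → 4
3: 2 → 1
11: 2 → 1
2: none → 0
14: none → 0
18: none → 0
19: none → 0
20: none → 0
Total inversions: 2 + 4 + 1 + 1 + 0 + 0 + 0 + 0 + 0 = 8

8 adjacent swaps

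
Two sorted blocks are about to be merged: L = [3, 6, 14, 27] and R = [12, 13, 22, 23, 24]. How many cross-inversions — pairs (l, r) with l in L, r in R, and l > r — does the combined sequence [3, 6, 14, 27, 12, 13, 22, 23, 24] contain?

Take each right-half value and tally the left-half values above it:
r = 12: 14, 27 → 2
r = 13: 14, 27 → 2
r = 22: 27 → 1
r = 23: 27 → 1
r = 24: 27 → 1
Cross-inversions: 2 + 2 + 1 + 1 + 1 = 7

7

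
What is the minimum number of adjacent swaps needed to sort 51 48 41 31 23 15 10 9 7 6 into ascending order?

Each adjacent swap fixes exactly one inversion, so the minimum swap count equals the number of inversions.
Count inversions — for each element, later elements that are smaller:
51: 48, 41, 31, 23, 15, 10, 9, 7, 6 → 9
48: 41, 31, 23, 15, 10, 9, 7, 6 → 8
41: 31, 23, 15, 10, 9, 7, 6 → 7
31: 23, 15, 10, 9, 7, 6 → 6
23: 15, 10, 9, 7, 6 → 5
15: 10, 9, 7, 6 → 4
10: 9, 7, 6 → 3
9: 7, 6 → 2
7: 6 → 1
6: none → 0
Total inversions: 9 + 8 + 7 + 6 + 5 + 4 + 3 + 2 + 1 + 0 = 45

45 swaps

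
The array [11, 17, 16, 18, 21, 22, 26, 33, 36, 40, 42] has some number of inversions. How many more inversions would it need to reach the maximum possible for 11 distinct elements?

54

Maximum inversions for 11 distinct elements is C(11, 2) = 11·10/2 = 55.
Current inversions — for each element, count later smaller elements:
11: 0
17: 1
16: 0
18: 0
21: 0
22: 0
26: 0
33: 0
36: 0
40: 0
42: 0
Current total: 0 + 1 + 0 + 0 + 0 + 0 + 0 + 0 + 0 + 0 + 0 = 1
Shortfall: 55 − 1 = 54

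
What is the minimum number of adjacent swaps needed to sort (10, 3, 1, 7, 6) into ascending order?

The minimum number of adjacent swaps to sort an array equals its inversion count, since every such swap removes exactly one inversion.
Count inversions — for each element, later elements that are smaller:
10: 3, 1, 7, 6 → 4
3: 1 → 1
1: none → 0
7: 6 → 1
6: none → 0
Total inversions: 4 + 1 + 0 + 1 + 0 = 6

6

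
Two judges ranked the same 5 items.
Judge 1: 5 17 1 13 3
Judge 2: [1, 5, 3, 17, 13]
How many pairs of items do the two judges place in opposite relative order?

4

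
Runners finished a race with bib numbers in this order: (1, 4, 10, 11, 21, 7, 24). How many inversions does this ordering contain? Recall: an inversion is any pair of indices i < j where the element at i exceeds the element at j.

Inversion pairs (indices are 0-based):
(2,5): 10 > 7
(3,5): 11 > 7
(4,5): 21 > 7
That's 3 pairs.

3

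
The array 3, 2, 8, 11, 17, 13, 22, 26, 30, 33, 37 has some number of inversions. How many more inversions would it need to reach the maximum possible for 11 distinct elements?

Maximum inversions for 11 distinct elements is C(11, 2) = 11·10/2 = 55.
Current inversions — for each element, count later smaller elements:
3: 1
2: 0
8: 0
11: 0
17: 1
13: 0
22: 0
26: 0
30: 0
33: 0
37: 0
Current total: 1 + 0 + 0 + 0 + 1 + 0 + 0 + 0 + 0 + 0 + 0 = 2
Shortfall: 55 − 2 = 53

53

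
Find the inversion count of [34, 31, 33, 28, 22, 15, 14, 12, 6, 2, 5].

Element-by-element contributions:
34 → 31, 33, 28, 22, 15, 14, 12, 6, 2, 5 → 10
31 → 28, 22, 15, 14, 12, 6, 2, 5 → 8
33 → 28, 22, 15, 14, 12, 6, 2, 5 → 8
28 → 22, 15, 14, 12, 6, 2, 5 → 7
22 → 15, 14, 12, 6, 2, 5 → 6
15 → 14, 12, 6, 2, 5 → 5
14 → 12, 6, 2, 5 → 4
12 → 6, 2, 5 → 3
6 → 2, 5 → 2
2 → none → 0
5 → none → 0
Sum: 10 + 8 + 8 + 7 + 6 + 5 + 4 + 3 + 2 + 0 + 0 = 53

Inversions: 53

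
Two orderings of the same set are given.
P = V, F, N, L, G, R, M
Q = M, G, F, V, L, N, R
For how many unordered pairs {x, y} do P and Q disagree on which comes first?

Assign each item its position (1..7) in the first ordering, then rewrite the second ordering as that position sequence:
positions: V→1, F→2, N→3, L→4, G→5, R→6, M→7
second ordering as positions: [7, 5, 2, 1, 4, 3, 6]
Discordant pairs = inversions in this position sequence.
7: 5, 2, 1, 4, 3, 6 → 6
5: 2, 1, 4, 3 → 4
2: 1 → 1
1: 0
4: 3 → 1
3: 0
6: 0
Total: 6 + 4 + 1 + 0 + 1 + 0 + 0 = 12

12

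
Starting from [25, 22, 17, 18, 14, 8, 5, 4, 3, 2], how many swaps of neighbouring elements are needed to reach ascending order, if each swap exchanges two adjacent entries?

44 swaps

Minimum adjacent swaps = number of inversions (each swap of adjacent out-of-order elements removes one inversion and no swap can remove more).
Count inversions — for each element, later elements that are smaller:
25: 22, 17, 18, 14, 8, 5, 4, 3, 2 → 9
22: 17, 18, 14, 8, 5, 4, 3, 2 → 8
17: 14, 8, 5, 4, 3, 2 → 6
18: 14, 8, 5, 4, 3, 2 → 6
14: 8, 5, 4, 3, 2 → 5
8: 5, 4, 3, 2 → 4
5: 4, 3, 2 → 3
4: 3, 2 → 2
3: 2 → 1
2: none → 0
Total inversions: 9 + 8 + 6 + 6 + 5 + 4 + 3 + 2 + 1 + 0 = 44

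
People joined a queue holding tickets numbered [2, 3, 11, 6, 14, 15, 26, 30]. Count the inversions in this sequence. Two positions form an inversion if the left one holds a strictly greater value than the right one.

1

Count, for each position, how many later elements it exceeds:
2: 0
3: 0
11: 1
6: 0
14: 0
15: 0
26: 0
30: 0
Sum: 0 + 0 + 1 + 0 + 0 + 0 + 0 + 0 = 1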